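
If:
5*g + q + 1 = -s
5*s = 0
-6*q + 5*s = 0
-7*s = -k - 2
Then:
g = -1/5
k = -2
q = 0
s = 0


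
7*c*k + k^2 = k*(7*c + k)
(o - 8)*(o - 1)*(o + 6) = o^3 - 3*o^2 - 46*o + 48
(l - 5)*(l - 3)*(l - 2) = l^3 - 10*l^2 + 31*l - 30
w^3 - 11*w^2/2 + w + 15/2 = (w - 5)*(w - 3/2)*(w + 1)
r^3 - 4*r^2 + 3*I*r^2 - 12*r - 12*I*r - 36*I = (r - 6)*(r + 2)*(r + 3*I)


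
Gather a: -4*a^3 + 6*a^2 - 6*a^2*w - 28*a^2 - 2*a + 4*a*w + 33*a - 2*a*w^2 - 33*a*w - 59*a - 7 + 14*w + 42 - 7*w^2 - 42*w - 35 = -4*a^3 + a^2*(-6*w - 22) + a*(-2*w^2 - 29*w - 28) - 7*w^2 - 28*w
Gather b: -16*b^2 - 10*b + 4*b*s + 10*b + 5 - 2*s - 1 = -16*b^2 + 4*b*s - 2*s + 4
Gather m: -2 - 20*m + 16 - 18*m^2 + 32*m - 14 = -18*m^2 + 12*m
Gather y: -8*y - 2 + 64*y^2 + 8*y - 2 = 64*y^2 - 4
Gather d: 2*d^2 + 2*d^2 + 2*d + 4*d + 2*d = 4*d^2 + 8*d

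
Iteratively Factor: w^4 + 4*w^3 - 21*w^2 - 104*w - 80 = (w + 4)*(w^3 - 21*w - 20) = (w - 5)*(w + 4)*(w^2 + 5*w + 4) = (w - 5)*(w + 1)*(w + 4)*(w + 4)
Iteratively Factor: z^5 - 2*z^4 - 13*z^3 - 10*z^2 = (z + 2)*(z^4 - 4*z^3 - 5*z^2) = z*(z + 2)*(z^3 - 4*z^2 - 5*z) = z*(z + 1)*(z + 2)*(z^2 - 5*z) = z^2*(z + 1)*(z + 2)*(z - 5)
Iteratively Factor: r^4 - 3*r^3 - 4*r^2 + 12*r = (r - 3)*(r^3 - 4*r) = r*(r - 3)*(r^2 - 4) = r*(r - 3)*(r - 2)*(r + 2)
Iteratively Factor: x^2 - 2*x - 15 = (x + 3)*(x - 5)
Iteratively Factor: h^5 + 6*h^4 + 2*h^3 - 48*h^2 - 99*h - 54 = (h + 2)*(h^4 + 4*h^3 - 6*h^2 - 36*h - 27) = (h + 2)*(h + 3)*(h^3 + h^2 - 9*h - 9) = (h + 2)*(h + 3)^2*(h^2 - 2*h - 3) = (h + 1)*(h + 2)*(h + 3)^2*(h - 3)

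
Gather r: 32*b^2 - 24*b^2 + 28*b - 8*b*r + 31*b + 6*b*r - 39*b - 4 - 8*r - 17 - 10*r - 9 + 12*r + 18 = 8*b^2 + 20*b + r*(-2*b - 6) - 12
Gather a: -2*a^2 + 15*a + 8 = -2*a^2 + 15*a + 8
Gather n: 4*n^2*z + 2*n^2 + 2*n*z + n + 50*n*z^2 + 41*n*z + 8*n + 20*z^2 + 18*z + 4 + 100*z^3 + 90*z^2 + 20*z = n^2*(4*z + 2) + n*(50*z^2 + 43*z + 9) + 100*z^3 + 110*z^2 + 38*z + 4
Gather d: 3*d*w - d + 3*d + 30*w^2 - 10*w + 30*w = d*(3*w + 2) + 30*w^2 + 20*w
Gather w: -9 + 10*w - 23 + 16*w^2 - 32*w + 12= 16*w^2 - 22*w - 20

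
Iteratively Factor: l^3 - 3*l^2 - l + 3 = (l - 1)*(l^2 - 2*l - 3) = (l - 1)*(l + 1)*(l - 3)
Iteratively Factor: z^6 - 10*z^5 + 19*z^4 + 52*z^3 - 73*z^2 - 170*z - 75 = (z + 1)*(z^5 - 11*z^4 + 30*z^3 + 22*z^2 - 95*z - 75) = (z + 1)^2*(z^4 - 12*z^3 + 42*z^2 - 20*z - 75) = (z + 1)^3*(z^3 - 13*z^2 + 55*z - 75) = (z - 5)*(z + 1)^3*(z^2 - 8*z + 15) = (z - 5)^2*(z + 1)^3*(z - 3)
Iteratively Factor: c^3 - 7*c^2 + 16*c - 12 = (c - 2)*(c^2 - 5*c + 6) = (c - 2)^2*(c - 3)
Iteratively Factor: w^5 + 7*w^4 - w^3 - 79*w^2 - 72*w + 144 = (w - 1)*(w^4 + 8*w^3 + 7*w^2 - 72*w - 144) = (w - 1)*(w + 4)*(w^3 + 4*w^2 - 9*w - 36) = (w - 1)*(w + 3)*(w + 4)*(w^2 + w - 12) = (w - 3)*(w - 1)*(w + 3)*(w + 4)*(w + 4)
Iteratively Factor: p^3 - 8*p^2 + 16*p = (p - 4)*(p^2 - 4*p) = (p - 4)^2*(p)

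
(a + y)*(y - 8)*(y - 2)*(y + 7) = a*y^3 - 3*a*y^2 - 54*a*y + 112*a + y^4 - 3*y^3 - 54*y^2 + 112*y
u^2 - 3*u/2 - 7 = (u - 7/2)*(u + 2)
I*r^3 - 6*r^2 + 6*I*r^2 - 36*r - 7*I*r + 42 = (r + 7)*(r + 6*I)*(I*r - I)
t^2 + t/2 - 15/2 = (t - 5/2)*(t + 3)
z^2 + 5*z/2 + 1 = (z + 1/2)*(z + 2)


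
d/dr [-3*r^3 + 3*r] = 3 - 9*r^2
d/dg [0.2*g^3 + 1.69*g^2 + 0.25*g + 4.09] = 0.6*g^2 + 3.38*g + 0.25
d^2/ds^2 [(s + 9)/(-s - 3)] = -12/(s + 3)^3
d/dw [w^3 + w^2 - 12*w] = 3*w^2 + 2*w - 12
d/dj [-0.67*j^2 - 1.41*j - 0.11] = -1.34*j - 1.41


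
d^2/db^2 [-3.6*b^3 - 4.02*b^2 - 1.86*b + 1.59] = -21.6*b - 8.04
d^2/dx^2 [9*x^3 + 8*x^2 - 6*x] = 54*x + 16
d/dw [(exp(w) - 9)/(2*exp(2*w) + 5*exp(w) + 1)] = (-(exp(w) - 9)*(4*exp(w) + 5) + 2*exp(2*w) + 5*exp(w) + 1)*exp(w)/(2*exp(2*w) + 5*exp(w) + 1)^2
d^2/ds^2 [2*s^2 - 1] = 4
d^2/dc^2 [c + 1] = 0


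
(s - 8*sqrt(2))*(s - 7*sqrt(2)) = s^2 - 15*sqrt(2)*s + 112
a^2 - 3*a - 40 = (a - 8)*(a + 5)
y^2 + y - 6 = (y - 2)*(y + 3)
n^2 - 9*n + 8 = (n - 8)*(n - 1)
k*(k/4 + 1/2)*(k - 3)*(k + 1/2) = k^4/4 - k^3/8 - 13*k^2/8 - 3*k/4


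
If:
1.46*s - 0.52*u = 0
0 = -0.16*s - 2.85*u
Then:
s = 0.00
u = 0.00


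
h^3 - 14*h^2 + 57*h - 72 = (h - 8)*(h - 3)^2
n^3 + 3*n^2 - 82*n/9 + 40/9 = (n - 4/3)*(n - 2/3)*(n + 5)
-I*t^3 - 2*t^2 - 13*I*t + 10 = (t - 5*I)*(t + 2*I)*(-I*t + 1)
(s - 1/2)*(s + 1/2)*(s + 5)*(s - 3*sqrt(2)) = s^4 - 3*sqrt(2)*s^3 + 5*s^3 - 15*sqrt(2)*s^2 - s^2/4 - 5*s/4 + 3*sqrt(2)*s/4 + 15*sqrt(2)/4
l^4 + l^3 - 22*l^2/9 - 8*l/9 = l*(l - 4/3)*(l + 1/3)*(l + 2)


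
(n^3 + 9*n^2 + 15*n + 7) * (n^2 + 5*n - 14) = n^5 + 14*n^4 + 46*n^3 - 44*n^2 - 175*n - 98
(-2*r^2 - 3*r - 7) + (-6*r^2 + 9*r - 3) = -8*r^2 + 6*r - 10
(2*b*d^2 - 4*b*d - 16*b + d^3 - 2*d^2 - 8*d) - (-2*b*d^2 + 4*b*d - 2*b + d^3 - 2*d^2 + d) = 4*b*d^2 - 8*b*d - 14*b - 9*d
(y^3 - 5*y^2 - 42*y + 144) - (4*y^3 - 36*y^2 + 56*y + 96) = -3*y^3 + 31*y^2 - 98*y + 48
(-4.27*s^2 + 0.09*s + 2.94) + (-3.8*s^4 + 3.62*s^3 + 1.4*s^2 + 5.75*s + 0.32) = -3.8*s^4 + 3.62*s^3 - 2.87*s^2 + 5.84*s + 3.26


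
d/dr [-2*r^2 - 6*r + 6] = -4*r - 6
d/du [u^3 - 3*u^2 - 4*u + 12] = 3*u^2 - 6*u - 4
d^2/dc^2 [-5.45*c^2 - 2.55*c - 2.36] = -10.9000000000000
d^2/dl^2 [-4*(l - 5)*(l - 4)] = -8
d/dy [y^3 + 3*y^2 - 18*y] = 3*y^2 + 6*y - 18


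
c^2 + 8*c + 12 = (c + 2)*(c + 6)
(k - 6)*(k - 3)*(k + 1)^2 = k^4 - 7*k^3 + k^2 + 27*k + 18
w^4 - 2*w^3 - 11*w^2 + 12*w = w*(w - 4)*(w - 1)*(w + 3)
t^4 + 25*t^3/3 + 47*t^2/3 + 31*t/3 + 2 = (t + 1/3)*(t + 1)^2*(t + 6)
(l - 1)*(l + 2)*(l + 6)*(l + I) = l^4 + 7*l^3 + I*l^3 + 4*l^2 + 7*I*l^2 - 12*l + 4*I*l - 12*I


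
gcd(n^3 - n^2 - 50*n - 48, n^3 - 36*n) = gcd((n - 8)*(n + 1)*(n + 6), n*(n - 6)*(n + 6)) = n + 6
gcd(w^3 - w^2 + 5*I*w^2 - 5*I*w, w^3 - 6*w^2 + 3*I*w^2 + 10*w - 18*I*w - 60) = w + 5*I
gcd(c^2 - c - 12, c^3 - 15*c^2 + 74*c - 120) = c - 4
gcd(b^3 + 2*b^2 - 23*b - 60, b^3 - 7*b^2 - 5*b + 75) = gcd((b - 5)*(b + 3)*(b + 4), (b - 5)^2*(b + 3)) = b^2 - 2*b - 15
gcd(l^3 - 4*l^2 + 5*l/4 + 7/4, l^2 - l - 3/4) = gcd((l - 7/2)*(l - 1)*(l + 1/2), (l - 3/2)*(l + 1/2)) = l + 1/2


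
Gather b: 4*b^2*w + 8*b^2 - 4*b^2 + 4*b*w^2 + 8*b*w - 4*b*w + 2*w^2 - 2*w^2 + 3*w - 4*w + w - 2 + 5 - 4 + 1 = b^2*(4*w + 4) + b*(4*w^2 + 4*w)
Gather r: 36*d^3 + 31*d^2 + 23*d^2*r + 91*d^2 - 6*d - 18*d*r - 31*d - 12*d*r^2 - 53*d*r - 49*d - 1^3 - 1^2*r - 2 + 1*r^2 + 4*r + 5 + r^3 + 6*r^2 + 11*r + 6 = 36*d^3 + 122*d^2 - 86*d + r^3 + r^2*(7 - 12*d) + r*(23*d^2 - 71*d + 14) + 8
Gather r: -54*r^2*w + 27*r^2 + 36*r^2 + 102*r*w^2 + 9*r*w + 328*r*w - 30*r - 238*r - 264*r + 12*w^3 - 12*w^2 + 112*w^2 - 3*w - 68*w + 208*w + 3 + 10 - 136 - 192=r^2*(63 - 54*w) + r*(102*w^2 + 337*w - 532) + 12*w^3 + 100*w^2 + 137*w - 315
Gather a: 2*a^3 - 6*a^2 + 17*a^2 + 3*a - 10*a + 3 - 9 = 2*a^3 + 11*a^2 - 7*a - 6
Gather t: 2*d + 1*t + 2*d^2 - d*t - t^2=2*d^2 + 2*d - t^2 + t*(1 - d)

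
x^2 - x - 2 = (x - 2)*(x + 1)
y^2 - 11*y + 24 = (y - 8)*(y - 3)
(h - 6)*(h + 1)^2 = h^3 - 4*h^2 - 11*h - 6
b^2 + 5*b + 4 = (b + 1)*(b + 4)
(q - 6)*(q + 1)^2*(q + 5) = q^4 + q^3 - 31*q^2 - 61*q - 30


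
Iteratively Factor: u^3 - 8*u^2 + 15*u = (u)*(u^2 - 8*u + 15) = u*(u - 3)*(u - 5)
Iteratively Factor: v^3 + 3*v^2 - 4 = (v - 1)*(v^2 + 4*v + 4) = (v - 1)*(v + 2)*(v + 2)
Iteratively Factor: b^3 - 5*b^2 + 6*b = (b - 2)*(b^2 - 3*b) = b*(b - 2)*(b - 3)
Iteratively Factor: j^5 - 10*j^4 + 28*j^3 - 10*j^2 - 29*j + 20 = (j - 1)*(j^4 - 9*j^3 + 19*j^2 + 9*j - 20) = (j - 5)*(j - 1)*(j^3 - 4*j^2 - j + 4) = (j - 5)*(j - 1)*(j + 1)*(j^2 - 5*j + 4) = (j - 5)*(j - 4)*(j - 1)*(j + 1)*(j - 1)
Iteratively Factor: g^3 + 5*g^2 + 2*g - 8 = (g - 1)*(g^2 + 6*g + 8) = (g - 1)*(g + 2)*(g + 4)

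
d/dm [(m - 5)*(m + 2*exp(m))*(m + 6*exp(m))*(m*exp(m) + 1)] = (m - 5)*(m + 1)*(m + 2*exp(m))*(m + 6*exp(m))*exp(m) + (m - 5)*(m + 2*exp(m))*(m*exp(m) + 1)*(6*exp(m) + 1) + (m - 5)*(m + 6*exp(m))*(m*exp(m) + 1)*(2*exp(m) + 1) + (m + 2*exp(m))*(m + 6*exp(m))*(m*exp(m) + 1)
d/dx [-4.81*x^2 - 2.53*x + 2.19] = -9.62*x - 2.53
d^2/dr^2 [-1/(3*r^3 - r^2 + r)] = 2*(r*(9*r - 1)*(3*r^2 - r + 1) - (9*r^2 - 2*r + 1)^2)/(r^3*(3*r^2 - r + 1)^3)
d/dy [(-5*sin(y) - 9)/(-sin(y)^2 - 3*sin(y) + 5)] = (-18*sin(y) + 5*cos(y)^2 - 57)*cos(y)/(sin(y)^2 + 3*sin(y) - 5)^2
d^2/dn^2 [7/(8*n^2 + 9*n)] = 14*(-8*n*(8*n + 9) + (16*n + 9)^2)/(n^3*(8*n + 9)^3)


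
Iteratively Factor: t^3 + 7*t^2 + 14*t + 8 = (t + 4)*(t^2 + 3*t + 2) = (t + 1)*(t + 4)*(t + 2)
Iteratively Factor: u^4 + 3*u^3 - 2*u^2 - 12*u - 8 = (u + 1)*(u^3 + 2*u^2 - 4*u - 8) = (u - 2)*(u + 1)*(u^2 + 4*u + 4) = (u - 2)*(u + 1)*(u + 2)*(u + 2)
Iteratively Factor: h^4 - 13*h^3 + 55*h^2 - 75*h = (h - 5)*(h^3 - 8*h^2 + 15*h) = (h - 5)^2*(h^2 - 3*h) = (h - 5)^2*(h - 3)*(h)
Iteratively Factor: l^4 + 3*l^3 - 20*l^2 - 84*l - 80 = (l + 4)*(l^3 - l^2 - 16*l - 20) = (l + 2)*(l + 4)*(l^2 - 3*l - 10) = (l - 5)*(l + 2)*(l + 4)*(l + 2)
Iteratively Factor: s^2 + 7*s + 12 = (s + 4)*(s + 3)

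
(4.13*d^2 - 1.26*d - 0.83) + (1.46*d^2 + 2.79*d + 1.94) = 5.59*d^2 + 1.53*d + 1.11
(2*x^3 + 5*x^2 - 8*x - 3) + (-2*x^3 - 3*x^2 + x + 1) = 2*x^2 - 7*x - 2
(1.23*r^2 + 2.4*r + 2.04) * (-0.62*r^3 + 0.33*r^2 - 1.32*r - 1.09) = -0.7626*r^5 - 1.0821*r^4 - 2.0964*r^3 - 3.8355*r^2 - 5.3088*r - 2.2236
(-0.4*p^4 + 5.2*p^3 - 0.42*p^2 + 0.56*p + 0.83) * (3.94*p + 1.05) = -1.576*p^5 + 20.068*p^4 + 3.8052*p^3 + 1.7654*p^2 + 3.8582*p + 0.8715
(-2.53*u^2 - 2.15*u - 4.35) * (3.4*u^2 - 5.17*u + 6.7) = -8.602*u^4 + 5.7701*u^3 - 20.6255*u^2 + 8.0845*u - 29.145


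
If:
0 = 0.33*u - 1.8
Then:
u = 5.45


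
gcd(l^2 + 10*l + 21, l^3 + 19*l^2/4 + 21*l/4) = l + 3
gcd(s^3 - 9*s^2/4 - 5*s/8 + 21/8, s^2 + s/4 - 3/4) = s + 1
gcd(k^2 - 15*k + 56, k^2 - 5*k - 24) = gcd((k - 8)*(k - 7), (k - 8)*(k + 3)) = k - 8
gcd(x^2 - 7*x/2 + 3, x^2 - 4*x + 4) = x - 2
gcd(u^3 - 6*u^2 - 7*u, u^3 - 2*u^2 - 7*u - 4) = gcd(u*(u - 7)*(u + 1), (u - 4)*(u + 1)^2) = u + 1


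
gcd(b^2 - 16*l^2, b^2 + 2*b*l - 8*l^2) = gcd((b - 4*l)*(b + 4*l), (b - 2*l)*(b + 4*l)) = b + 4*l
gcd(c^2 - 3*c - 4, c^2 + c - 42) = 1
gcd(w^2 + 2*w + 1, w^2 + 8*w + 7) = w + 1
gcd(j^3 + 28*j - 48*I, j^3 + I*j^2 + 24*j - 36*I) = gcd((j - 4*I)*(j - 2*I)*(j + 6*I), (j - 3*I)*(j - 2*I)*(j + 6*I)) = j^2 + 4*I*j + 12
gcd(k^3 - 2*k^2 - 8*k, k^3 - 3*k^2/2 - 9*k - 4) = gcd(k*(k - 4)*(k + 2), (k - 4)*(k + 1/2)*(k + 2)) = k^2 - 2*k - 8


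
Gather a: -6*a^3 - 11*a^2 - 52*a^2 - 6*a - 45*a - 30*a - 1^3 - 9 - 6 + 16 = -6*a^3 - 63*a^2 - 81*a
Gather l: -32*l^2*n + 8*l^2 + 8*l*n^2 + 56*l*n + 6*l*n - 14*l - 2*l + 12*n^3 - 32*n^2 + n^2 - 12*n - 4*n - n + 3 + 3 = l^2*(8 - 32*n) + l*(8*n^2 + 62*n - 16) + 12*n^3 - 31*n^2 - 17*n + 6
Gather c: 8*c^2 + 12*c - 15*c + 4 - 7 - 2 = 8*c^2 - 3*c - 5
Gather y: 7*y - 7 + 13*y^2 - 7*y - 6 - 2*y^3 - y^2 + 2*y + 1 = -2*y^3 + 12*y^2 + 2*y - 12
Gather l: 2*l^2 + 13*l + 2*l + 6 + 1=2*l^2 + 15*l + 7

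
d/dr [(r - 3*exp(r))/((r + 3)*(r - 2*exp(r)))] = ((1 - 3*exp(r))*(r + 3)*(r - 2*exp(r)) + (-r + 3*exp(r))*(r - 2*exp(r)) + (r + 3)*(r - 3*exp(r))*(2*exp(r) - 1))/((r + 3)^2*(r - 2*exp(r))^2)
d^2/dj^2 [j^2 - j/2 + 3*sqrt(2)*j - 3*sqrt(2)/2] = 2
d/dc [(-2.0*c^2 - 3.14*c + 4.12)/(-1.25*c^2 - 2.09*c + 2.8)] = (0.254999999999999*c^2 - 0.899999999999998*c - 0.1812)/(1.5625*c^4 + 5.225*c^3 - 2.6319*c^2 - 11.704*c + 7.84)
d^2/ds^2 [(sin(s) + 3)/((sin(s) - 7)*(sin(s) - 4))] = (-sin(s)^5 - 23*sin(s)^4 + 269*sin(s)^3 - 317*sin(s)^2 - 2074*sin(s) + 1174)/((sin(s) - 7)^3*(sin(s) - 4)^3)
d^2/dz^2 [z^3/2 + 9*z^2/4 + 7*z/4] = 3*z + 9/2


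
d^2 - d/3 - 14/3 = (d - 7/3)*(d + 2)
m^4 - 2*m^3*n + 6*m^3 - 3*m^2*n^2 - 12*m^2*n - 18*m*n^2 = m*(m + 6)*(m - 3*n)*(m + n)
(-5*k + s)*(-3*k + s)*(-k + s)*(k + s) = -15*k^4 + 8*k^3*s + 14*k^2*s^2 - 8*k*s^3 + s^4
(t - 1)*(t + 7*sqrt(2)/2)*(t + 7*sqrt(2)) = t^3 - t^2 + 21*sqrt(2)*t^2/2 - 21*sqrt(2)*t/2 + 49*t - 49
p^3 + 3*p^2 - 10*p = p*(p - 2)*(p + 5)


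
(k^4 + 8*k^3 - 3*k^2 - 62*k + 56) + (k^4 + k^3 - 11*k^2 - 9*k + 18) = 2*k^4 + 9*k^3 - 14*k^2 - 71*k + 74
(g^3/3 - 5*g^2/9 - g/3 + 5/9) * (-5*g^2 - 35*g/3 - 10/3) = -5*g^5/3 - 10*g^4/9 + 190*g^3/27 + 80*g^2/27 - 145*g/27 - 50/27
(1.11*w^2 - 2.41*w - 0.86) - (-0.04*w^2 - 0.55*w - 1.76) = 1.15*w^2 - 1.86*w + 0.9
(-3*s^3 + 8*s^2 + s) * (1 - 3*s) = 9*s^4 - 27*s^3 + 5*s^2 + s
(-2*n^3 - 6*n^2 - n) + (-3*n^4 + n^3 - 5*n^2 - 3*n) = -3*n^4 - n^3 - 11*n^2 - 4*n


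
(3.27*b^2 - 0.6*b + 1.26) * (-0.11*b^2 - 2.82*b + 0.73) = -0.3597*b^4 - 9.1554*b^3 + 3.9405*b^2 - 3.9912*b + 0.9198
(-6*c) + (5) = 5 - 6*c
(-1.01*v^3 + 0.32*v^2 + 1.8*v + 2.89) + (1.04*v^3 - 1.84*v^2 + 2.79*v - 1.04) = 0.03*v^3 - 1.52*v^2 + 4.59*v + 1.85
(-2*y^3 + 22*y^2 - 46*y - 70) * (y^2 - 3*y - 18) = -2*y^5 + 28*y^4 - 76*y^3 - 328*y^2 + 1038*y + 1260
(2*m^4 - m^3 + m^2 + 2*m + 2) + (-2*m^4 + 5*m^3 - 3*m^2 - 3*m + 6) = 4*m^3 - 2*m^2 - m + 8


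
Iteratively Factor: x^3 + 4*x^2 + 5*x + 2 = (x + 2)*(x^2 + 2*x + 1) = (x + 1)*(x + 2)*(x + 1)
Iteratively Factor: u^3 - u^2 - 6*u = (u - 3)*(u^2 + 2*u) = u*(u - 3)*(u + 2)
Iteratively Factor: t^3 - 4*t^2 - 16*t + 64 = (t + 4)*(t^2 - 8*t + 16) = (t - 4)*(t + 4)*(t - 4)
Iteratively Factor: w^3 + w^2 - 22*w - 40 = (w + 2)*(w^2 - w - 20) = (w + 2)*(w + 4)*(w - 5)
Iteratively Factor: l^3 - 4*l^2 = (l - 4)*(l^2) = l*(l - 4)*(l)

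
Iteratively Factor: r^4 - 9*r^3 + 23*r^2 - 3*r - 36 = (r - 3)*(r^3 - 6*r^2 + 5*r + 12) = (r - 3)*(r + 1)*(r^2 - 7*r + 12) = (r - 4)*(r - 3)*(r + 1)*(r - 3)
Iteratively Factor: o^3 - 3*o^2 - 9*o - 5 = (o + 1)*(o^2 - 4*o - 5) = (o + 1)^2*(o - 5)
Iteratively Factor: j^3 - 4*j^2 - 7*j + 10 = (j - 5)*(j^2 + j - 2) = (j - 5)*(j - 1)*(j + 2)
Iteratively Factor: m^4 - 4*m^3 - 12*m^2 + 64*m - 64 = (m + 4)*(m^3 - 8*m^2 + 20*m - 16) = (m - 2)*(m + 4)*(m^2 - 6*m + 8) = (m - 2)^2*(m + 4)*(m - 4)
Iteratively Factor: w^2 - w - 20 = (w - 5)*(w + 4)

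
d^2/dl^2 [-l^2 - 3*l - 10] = -2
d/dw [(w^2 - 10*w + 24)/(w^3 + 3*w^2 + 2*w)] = (-w^4 + 20*w^3 - 40*w^2 - 144*w - 48)/(w^2*(w^4 + 6*w^3 + 13*w^2 + 12*w + 4))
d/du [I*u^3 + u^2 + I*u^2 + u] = 3*I*u^2 + 2*u*(1 + I) + 1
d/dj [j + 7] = 1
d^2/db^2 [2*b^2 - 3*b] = 4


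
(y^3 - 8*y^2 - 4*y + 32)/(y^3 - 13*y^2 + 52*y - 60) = (y^2 - 6*y - 16)/(y^2 - 11*y + 30)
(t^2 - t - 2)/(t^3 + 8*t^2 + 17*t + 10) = (t - 2)/(t^2 + 7*t + 10)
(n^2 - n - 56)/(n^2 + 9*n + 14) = (n - 8)/(n + 2)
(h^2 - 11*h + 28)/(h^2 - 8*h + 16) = (h - 7)/(h - 4)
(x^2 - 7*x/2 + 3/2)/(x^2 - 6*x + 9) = (x - 1/2)/(x - 3)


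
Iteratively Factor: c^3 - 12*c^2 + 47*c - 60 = (c - 4)*(c^2 - 8*c + 15) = (c - 5)*(c - 4)*(c - 3)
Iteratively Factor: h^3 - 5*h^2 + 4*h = (h - 1)*(h^2 - 4*h) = (h - 4)*(h - 1)*(h)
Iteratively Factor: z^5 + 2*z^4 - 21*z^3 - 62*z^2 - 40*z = (z + 2)*(z^4 - 21*z^2 - 20*z) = (z - 5)*(z + 2)*(z^3 + 5*z^2 + 4*z) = z*(z - 5)*(z + 2)*(z^2 + 5*z + 4) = z*(z - 5)*(z + 2)*(z + 4)*(z + 1)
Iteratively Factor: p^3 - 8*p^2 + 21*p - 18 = (p - 2)*(p^2 - 6*p + 9) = (p - 3)*(p - 2)*(p - 3)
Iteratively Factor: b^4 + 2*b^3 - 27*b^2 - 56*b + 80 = (b - 5)*(b^3 + 7*b^2 + 8*b - 16) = (b - 5)*(b + 4)*(b^2 + 3*b - 4) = (b - 5)*(b + 4)^2*(b - 1)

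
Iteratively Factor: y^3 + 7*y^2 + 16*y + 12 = (y + 2)*(y^2 + 5*y + 6) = (y + 2)^2*(y + 3)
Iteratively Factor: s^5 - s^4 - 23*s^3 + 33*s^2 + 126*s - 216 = (s - 3)*(s^4 + 2*s^3 - 17*s^2 - 18*s + 72) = (s - 3)*(s + 4)*(s^3 - 2*s^2 - 9*s + 18) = (s - 3)^2*(s + 4)*(s^2 + s - 6) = (s - 3)^2*(s + 3)*(s + 4)*(s - 2)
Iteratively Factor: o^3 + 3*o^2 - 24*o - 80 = (o + 4)*(o^2 - o - 20) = (o + 4)^2*(o - 5)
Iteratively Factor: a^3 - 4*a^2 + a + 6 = (a + 1)*(a^2 - 5*a + 6) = (a - 2)*(a + 1)*(a - 3)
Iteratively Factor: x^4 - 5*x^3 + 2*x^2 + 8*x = (x - 2)*(x^3 - 3*x^2 - 4*x) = (x - 4)*(x - 2)*(x^2 + x) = x*(x - 4)*(x - 2)*(x + 1)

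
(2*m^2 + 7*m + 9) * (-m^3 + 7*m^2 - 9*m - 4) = -2*m^5 + 7*m^4 + 22*m^3 - 8*m^2 - 109*m - 36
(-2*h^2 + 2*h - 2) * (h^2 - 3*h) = -2*h^4 + 8*h^3 - 8*h^2 + 6*h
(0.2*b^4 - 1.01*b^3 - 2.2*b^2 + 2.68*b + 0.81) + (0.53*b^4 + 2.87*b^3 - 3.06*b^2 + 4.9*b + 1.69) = 0.73*b^4 + 1.86*b^3 - 5.26*b^2 + 7.58*b + 2.5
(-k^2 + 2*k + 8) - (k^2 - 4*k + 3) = -2*k^2 + 6*k + 5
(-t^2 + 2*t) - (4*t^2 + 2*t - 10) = 10 - 5*t^2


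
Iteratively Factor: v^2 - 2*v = (v - 2)*(v)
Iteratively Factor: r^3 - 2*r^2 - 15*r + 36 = (r + 4)*(r^2 - 6*r + 9) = (r - 3)*(r + 4)*(r - 3)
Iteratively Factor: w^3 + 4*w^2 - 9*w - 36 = (w + 3)*(w^2 + w - 12) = (w + 3)*(w + 4)*(w - 3)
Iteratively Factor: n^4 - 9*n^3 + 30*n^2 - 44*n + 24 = (n - 2)*(n^3 - 7*n^2 + 16*n - 12) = (n - 2)^2*(n^2 - 5*n + 6) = (n - 2)^3*(n - 3)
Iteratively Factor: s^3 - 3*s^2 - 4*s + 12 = (s - 2)*(s^2 - s - 6) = (s - 2)*(s + 2)*(s - 3)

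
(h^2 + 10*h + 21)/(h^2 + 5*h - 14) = (h + 3)/(h - 2)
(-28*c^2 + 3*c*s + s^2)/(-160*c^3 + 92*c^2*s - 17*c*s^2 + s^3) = (7*c + s)/(40*c^2 - 13*c*s + s^2)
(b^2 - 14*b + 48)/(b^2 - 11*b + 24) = (b - 6)/(b - 3)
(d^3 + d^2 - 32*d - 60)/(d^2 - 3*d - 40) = (d^2 - 4*d - 12)/(d - 8)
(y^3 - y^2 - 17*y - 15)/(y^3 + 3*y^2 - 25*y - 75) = (y + 1)/(y + 5)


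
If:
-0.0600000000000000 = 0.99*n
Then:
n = -0.06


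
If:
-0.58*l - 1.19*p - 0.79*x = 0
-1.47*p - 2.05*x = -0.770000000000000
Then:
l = 1.4991789819376*x - 1.07471264367816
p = 0.523809523809524 - 1.39455782312925*x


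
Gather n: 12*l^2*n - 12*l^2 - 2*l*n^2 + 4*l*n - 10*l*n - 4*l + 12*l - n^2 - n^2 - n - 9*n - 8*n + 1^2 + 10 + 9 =-12*l^2 + 8*l + n^2*(-2*l - 2) + n*(12*l^2 - 6*l - 18) + 20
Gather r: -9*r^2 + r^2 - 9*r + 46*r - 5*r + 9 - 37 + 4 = -8*r^2 + 32*r - 24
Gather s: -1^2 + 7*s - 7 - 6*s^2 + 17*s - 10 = -6*s^2 + 24*s - 18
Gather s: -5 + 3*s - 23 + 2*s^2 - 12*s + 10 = 2*s^2 - 9*s - 18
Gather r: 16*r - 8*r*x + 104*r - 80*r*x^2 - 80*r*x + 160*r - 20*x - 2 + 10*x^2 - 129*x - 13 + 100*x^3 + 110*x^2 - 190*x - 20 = r*(-80*x^2 - 88*x + 280) + 100*x^3 + 120*x^2 - 339*x - 35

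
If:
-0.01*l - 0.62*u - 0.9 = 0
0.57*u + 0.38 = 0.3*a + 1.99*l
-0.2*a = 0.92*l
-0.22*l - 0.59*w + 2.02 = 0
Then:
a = 3.32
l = -0.72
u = -1.44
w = 3.69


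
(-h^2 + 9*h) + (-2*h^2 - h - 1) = -3*h^2 + 8*h - 1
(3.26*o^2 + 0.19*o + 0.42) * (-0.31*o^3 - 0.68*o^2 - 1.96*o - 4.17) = -1.0106*o^5 - 2.2757*o^4 - 6.649*o^3 - 14.2522*o^2 - 1.6155*o - 1.7514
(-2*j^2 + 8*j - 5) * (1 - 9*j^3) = 18*j^5 - 72*j^4 + 45*j^3 - 2*j^2 + 8*j - 5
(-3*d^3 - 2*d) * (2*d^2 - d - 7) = -6*d^5 + 3*d^4 + 17*d^3 + 2*d^2 + 14*d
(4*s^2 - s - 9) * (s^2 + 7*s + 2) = 4*s^4 + 27*s^3 - 8*s^2 - 65*s - 18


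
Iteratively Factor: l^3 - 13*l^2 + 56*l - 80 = (l - 4)*(l^2 - 9*l + 20) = (l - 5)*(l - 4)*(l - 4)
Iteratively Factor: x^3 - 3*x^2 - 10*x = (x - 5)*(x^2 + 2*x) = (x - 5)*(x + 2)*(x)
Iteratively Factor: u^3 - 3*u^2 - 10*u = (u - 5)*(u^2 + 2*u) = (u - 5)*(u + 2)*(u)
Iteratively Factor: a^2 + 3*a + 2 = (a + 2)*(a + 1)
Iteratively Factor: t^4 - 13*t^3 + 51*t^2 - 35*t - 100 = (t + 1)*(t^3 - 14*t^2 + 65*t - 100) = (t - 5)*(t + 1)*(t^2 - 9*t + 20) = (t - 5)^2*(t + 1)*(t - 4)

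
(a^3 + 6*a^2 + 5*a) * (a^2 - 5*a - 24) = a^5 + a^4 - 49*a^3 - 169*a^2 - 120*a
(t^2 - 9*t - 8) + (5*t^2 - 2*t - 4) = 6*t^2 - 11*t - 12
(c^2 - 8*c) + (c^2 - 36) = 2*c^2 - 8*c - 36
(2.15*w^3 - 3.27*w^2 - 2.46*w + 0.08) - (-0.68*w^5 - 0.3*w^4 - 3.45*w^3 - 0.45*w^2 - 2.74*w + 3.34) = 0.68*w^5 + 0.3*w^4 + 5.6*w^3 - 2.82*w^2 + 0.28*w - 3.26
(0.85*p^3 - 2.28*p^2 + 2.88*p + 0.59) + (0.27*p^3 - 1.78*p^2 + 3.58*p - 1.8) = 1.12*p^3 - 4.06*p^2 + 6.46*p - 1.21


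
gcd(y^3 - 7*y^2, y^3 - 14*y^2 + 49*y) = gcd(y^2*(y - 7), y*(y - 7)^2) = y^2 - 7*y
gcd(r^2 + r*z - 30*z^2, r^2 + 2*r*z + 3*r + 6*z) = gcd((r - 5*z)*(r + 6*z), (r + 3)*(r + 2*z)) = 1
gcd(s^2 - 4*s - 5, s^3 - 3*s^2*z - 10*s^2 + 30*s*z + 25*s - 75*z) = s - 5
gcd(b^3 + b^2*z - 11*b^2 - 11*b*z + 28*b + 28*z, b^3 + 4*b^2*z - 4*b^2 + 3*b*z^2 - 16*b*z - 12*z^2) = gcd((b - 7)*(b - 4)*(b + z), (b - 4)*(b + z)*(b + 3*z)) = b^2 + b*z - 4*b - 4*z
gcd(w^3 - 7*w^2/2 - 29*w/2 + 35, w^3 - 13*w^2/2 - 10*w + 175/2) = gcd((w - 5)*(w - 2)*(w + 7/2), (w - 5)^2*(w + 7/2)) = w^2 - 3*w/2 - 35/2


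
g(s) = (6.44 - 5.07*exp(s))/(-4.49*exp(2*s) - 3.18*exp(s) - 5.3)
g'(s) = (6.44 - 5.07*exp(s))*(8.98*exp(2*s) + 3.18*exp(s))/(-4.49*exp(2*s) - 3.18*exp(s) - 5.3)^2 - 5.07*exp(s)/(-4.49*exp(2*s) - 3.18*exp(s) - 5.3) = (-22.7643*exp(2*s) + 57.8312*exp(s) + 47.3502)*exp(s)/(20.1601*exp(4*s) + 28.5564*exp(3*s) + 57.7064*exp(2*s) + 33.708*exp(s) + 28.09)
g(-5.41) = -1.21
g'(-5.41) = 0.01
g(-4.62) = -1.20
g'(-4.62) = 0.02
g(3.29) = 0.04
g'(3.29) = -0.04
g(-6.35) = -1.21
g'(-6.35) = 0.00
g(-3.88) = -1.18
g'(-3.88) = 0.03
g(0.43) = 0.07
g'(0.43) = 0.29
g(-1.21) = -0.74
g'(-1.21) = 0.42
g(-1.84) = -0.95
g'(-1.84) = 0.25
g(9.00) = 0.00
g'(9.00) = 0.00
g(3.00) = 0.05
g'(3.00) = -0.05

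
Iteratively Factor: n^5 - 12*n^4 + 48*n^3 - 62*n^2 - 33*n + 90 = (n - 3)*(n^4 - 9*n^3 + 21*n^2 + n - 30) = (n - 3)*(n - 2)*(n^3 - 7*n^2 + 7*n + 15) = (n - 5)*(n - 3)*(n - 2)*(n^2 - 2*n - 3) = (n - 5)*(n - 3)^2*(n - 2)*(n + 1)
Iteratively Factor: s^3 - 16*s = (s)*(s^2 - 16) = s*(s - 4)*(s + 4)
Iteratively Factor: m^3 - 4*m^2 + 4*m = (m)*(m^2 - 4*m + 4) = m*(m - 2)*(m - 2)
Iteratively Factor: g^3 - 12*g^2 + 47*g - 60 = (g - 3)*(g^2 - 9*g + 20) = (g - 4)*(g - 3)*(g - 5)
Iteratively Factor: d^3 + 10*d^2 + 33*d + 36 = (d + 3)*(d^2 + 7*d + 12) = (d + 3)^2*(d + 4)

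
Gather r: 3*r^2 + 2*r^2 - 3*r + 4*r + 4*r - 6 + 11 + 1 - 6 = 5*r^2 + 5*r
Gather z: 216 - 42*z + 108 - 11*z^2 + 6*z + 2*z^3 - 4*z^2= 2*z^3 - 15*z^2 - 36*z + 324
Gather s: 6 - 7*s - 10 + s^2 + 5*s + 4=s^2 - 2*s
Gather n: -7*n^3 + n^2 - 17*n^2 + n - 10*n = -7*n^3 - 16*n^2 - 9*n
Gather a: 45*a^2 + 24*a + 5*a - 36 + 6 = 45*a^2 + 29*a - 30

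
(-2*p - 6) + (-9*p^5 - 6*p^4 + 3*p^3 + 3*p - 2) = -9*p^5 - 6*p^4 + 3*p^3 + p - 8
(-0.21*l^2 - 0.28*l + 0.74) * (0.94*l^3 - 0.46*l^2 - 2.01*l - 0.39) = -0.1974*l^5 - 0.1666*l^4 + 1.2465*l^3 + 0.3043*l^2 - 1.3782*l - 0.2886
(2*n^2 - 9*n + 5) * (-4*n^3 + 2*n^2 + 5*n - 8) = -8*n^5 + 40*n^4 - 28*n^3 - 51*n^2 + 97*n - 40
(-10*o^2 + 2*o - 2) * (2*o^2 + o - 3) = -20*o^4 - 6*o^3 + 28*o^2 - 8*o + 6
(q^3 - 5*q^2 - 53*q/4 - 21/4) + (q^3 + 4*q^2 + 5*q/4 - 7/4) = 2*q^3 - q^2 - 12*q - 7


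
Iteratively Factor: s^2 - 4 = (s - 2)*(s + 2)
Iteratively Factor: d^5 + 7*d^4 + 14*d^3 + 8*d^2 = (d + 2)*(d^4 + 5*d^3 + 4*d^2) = (d + 1)*(d + 2)*(d^3 + 4*d^2) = (d + 1)*(d + 2)*(d + 4)*(d^2) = d*(d + 1)*(d + 2)*(d + 4)*(d)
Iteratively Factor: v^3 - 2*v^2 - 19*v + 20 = (v - 1)*(v^2 - v - 20) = (v - 1)*(v + 4)*(v - 5)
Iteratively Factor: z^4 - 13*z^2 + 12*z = (z + 4)*(z^3 - 4*z^2 + 3*z) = (z - 1)*(z + 4)*(z^2 - 3*z) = z*(z - 1)*(z + 4)*(z - 3)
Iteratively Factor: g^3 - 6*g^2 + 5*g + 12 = (g + 1)*(g^2 - 7*g + 12) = (g - 4)*(g + 1)*(g - 3)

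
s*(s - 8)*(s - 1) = s^3 - 9*s^2 + 8*s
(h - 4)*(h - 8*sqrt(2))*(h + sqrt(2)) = h^3 - 7*sqrt(2)*h^2 - 4*h^2 - 16*h + 28*sqrt(2)*h + 64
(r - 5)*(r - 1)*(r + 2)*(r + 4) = r^4 - 23*r^2 - 18*r + 40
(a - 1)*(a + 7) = a^2 + 6*a - 7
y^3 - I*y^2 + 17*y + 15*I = (y - 5*I)*(y + I)*(y + 3*I)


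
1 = 1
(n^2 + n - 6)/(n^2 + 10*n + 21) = (n - 2)/(n + 7)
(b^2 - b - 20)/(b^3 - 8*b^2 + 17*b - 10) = (b + 4)/(b^2 - 3*b + 2)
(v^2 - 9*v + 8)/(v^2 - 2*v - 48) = (v - 1)/(v + 6)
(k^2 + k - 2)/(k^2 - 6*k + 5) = (k + 2)/(k - 5)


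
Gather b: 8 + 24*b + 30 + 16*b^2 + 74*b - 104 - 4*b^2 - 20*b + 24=12*b^2 + 78*b - 42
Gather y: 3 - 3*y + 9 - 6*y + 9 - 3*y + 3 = 24 - 12*y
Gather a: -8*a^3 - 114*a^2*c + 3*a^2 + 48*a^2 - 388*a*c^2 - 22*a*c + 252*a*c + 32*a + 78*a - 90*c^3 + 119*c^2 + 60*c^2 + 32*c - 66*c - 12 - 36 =-8*a^3 + a^2*(51 - 114*c) + a*(-388*c^2 + 230*c + 110) - 90*c^3 + 179*c^2 - 34*c - 48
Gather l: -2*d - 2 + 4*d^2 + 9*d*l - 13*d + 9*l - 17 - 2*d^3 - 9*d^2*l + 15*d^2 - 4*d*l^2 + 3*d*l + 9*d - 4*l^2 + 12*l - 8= -2*d^3 + 19*d^2 - 6*d + l^2*(-4*d - 4) + l*(-9*d^2 + 12*d + 21) - 27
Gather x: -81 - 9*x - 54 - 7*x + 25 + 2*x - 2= -14*x - 112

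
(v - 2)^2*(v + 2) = v^3 - 2*v^2 - 4*v + 8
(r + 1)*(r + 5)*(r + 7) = r^3 + 13*r^2 + 47*r + 35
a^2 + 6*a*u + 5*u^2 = (a + u)*(a + 5*u)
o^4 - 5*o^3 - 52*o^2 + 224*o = o*(o - 8)*(o - 4)*(o + 7)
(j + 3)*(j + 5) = j^2 + 8*j + 15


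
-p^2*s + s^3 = s*(-p + s)*(p + s)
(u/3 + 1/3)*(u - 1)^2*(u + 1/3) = u^4/3 - 2*u^3/9 - 4*u^2/9 + 2*u/9 + 1/9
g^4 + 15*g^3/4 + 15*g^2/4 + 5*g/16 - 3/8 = (g - 1/4)*(g + 1/2)*(g + 3/2)*(g + 2)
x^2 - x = x*(x - 1)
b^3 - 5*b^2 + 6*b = b*(b - 3)*(b - 2)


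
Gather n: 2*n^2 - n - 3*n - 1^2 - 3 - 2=2*n^2 - 4*n - 6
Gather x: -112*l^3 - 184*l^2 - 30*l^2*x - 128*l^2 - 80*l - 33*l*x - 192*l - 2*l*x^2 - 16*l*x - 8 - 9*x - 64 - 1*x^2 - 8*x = -112*l^3 - 312*l^2 - 272*l + x^2*(-2*l - 1) + x*(-30*l^2 - 49*l - 17) - 72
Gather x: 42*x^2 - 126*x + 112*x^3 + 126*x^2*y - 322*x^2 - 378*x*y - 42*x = 112*x^3 + x^2*(126*y - 280) + x*(-378*y - 168)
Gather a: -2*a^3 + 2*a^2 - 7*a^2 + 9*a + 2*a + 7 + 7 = -2*a^3 - 5*a^2 + 11*a + 14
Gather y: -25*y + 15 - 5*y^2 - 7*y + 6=-5*y^2 - 32*y + 21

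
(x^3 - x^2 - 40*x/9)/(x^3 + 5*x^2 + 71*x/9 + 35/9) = x*(3*x - 8)/(3*x^2 + 10*x + 7)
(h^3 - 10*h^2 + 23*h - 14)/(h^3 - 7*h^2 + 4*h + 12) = (h^2 - 8*h + 7)/(h^2 - 5*h - 6)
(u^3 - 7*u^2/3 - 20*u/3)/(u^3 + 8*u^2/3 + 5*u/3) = (u - 4)/(u + 1)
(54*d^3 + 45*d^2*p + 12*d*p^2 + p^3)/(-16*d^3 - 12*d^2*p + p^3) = (54*d^3 + 45*d^2*p + 12*d*p^2 + p^3)/(-16*d^3 - 12*d^2*p + p^3)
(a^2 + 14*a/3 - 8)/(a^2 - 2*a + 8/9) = 3*(a + 6)/(3*a - 2)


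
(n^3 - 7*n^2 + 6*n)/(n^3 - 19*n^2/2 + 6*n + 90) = 2*n*(n - 1)/(2*n^2 - 7*n - 30)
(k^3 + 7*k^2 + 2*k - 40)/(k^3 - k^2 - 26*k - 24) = (k^2 + 3*k - 10)/(k^2 - 5*k - 6)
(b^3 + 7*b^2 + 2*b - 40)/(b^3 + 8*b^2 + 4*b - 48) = (b + 5)/(b + 6)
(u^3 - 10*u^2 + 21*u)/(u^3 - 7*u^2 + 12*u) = (u - 7)/(u - 4)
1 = 1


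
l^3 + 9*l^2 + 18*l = l*(l + 3)*(l + 6)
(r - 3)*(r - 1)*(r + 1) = r^3 - 3*r^2 - r + 3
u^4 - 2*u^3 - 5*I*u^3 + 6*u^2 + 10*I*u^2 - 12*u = u*(u - 2)*(u - 6*I)*(u + I)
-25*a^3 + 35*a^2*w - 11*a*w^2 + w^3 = (-5*a + w)^2*(-a + w)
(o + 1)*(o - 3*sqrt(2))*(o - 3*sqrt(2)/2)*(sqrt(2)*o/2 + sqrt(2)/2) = sqrt(2)*o^4/2 - 9*o^3/2 + sqrt(2)*o^3 - 9*o^2 + 5*sqrt(2)*o^2 - 9*o/2 + 9*sqrt(2)*o + 9*sqrt(2)/2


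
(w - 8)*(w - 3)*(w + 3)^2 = w^4 - 5*w^3 - 33*w^2 + 45*w + 216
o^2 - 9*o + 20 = (o - 5)*(o - 4)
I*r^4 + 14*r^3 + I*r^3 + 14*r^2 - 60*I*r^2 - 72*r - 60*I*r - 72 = (r - 6*I)^2*(r - 2*I)*(I*r + I)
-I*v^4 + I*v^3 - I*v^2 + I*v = v*(v - I)*(v + I)*(-I*v + I)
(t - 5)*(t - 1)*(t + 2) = t^3 - 4*t^2 - 7*t + 10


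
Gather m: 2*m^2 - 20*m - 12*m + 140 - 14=2*m^2 - 32*m + 126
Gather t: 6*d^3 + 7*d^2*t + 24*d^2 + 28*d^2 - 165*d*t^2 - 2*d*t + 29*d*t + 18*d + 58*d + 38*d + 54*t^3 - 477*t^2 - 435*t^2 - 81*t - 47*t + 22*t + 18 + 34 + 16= 6*d^3 + 52*d^2 + 114*d + 54*t^3 + t^2*(-165*d - 912) + t*(7*d^2 + 27*d - 106) + 68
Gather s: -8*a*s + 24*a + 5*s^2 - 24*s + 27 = 24*a + 5*s^2 + s*(-8*a - 24) + 27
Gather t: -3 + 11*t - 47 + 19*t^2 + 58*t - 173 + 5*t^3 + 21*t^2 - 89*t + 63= 5*t^3 + 40*t^2 - 20*t - 160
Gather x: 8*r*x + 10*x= x*(8*r + 10)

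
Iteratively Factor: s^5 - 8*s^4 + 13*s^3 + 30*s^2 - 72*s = (s - 4)*(s^4 - 4*s^3 - 3*s^2 + 18*s) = (s - 4)*(s - 3)*(s^3 - s^2 - 6*s) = (s - 4)*(s - 3)^2*(s^2 + 2*s) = s*(s - 4)*(s - 3)^2*(s + 2)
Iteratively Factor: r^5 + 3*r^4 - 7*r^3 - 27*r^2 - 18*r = (r)*(r^4 + 3*r^3 - 7*r^2 - 27*r - 18) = r*(r - 3)*(r^3 + 6*r^2 + 11*r + 6) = r*(r - 3)*(r + 3)*(r^2 + 3*r + 2) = r*(r - 3)*(r + 1)*(r + 3)*(r + 2)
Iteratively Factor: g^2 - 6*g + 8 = (g - 4)*(g - 2)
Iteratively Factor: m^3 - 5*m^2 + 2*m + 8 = (m - 4)*(m^2 - m - 2) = (m - 4)*(m + 1)*(m - 2)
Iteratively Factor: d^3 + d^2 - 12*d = (d + 4)*(d^2 - 3*d) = (d - 3)*(d + 4)*(d)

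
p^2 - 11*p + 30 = (p - 6)*(p - 5)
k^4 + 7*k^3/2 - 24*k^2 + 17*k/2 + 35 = (k - 5/2)*(k - 2)*(k + 1)*(k + 7)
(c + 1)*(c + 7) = c^2 + 8*c + 7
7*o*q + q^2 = q*(7*o + q)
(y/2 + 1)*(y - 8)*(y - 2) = y^3/2 - 4*y^2 - 2*y + 16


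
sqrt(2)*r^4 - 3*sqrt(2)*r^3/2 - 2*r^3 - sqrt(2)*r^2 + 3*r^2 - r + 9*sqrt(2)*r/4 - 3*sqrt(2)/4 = (r - 1)*(r - 1/2)*(r - 3*sqrt(2)/2)*(sqrt(2)*r + 1)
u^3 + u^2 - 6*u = u*(u - 2)*(u + 3)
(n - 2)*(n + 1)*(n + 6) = n^3 + 5*n^2 - 8*n - 12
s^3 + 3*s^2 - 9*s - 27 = (s - 3)*(s + 3)^2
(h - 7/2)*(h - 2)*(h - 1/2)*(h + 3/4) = h^4 - 21*h^3/4 + 21*h^2/4 + 61*h/16 - 21/8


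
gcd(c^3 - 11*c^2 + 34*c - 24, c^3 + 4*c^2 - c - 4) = c - 1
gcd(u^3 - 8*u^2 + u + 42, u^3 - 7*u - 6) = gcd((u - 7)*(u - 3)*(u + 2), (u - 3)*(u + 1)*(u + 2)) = u^2 - u - 6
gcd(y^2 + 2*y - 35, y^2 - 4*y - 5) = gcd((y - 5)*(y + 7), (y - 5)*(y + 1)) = y - 5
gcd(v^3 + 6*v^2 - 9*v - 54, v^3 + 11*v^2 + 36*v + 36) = v^2 + 9*v + 18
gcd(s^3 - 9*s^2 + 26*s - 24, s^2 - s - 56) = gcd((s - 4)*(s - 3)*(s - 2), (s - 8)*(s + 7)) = 1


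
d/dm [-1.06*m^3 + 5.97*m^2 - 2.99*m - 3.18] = -3.18*m^2 + 11.94*m - 2.99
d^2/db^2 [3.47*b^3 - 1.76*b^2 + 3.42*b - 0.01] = 20.82*b - 3.52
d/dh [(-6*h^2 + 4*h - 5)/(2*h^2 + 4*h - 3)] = 8*(-4*h^2 + 7*h + 1)/(4*h^4 + 16*h^3 + 4*h^2 - 24*h + 9)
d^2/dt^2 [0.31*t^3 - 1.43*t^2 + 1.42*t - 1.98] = 1.86*t - 2.86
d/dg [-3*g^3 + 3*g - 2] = 3 - 9*g^2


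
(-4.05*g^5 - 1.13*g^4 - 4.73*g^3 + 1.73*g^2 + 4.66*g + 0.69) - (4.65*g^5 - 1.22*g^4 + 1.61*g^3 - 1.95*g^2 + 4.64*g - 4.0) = -8.7*g^5 + 0.0900000000000001*g^4 - 6.34*g^3 + 3.68*g^2 + 0.0200000000000005*g + 4.69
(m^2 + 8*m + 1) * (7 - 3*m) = -3*m^3 - 17*m^2 + 53*m + 7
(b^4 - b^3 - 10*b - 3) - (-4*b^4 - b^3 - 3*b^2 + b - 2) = 5*b^4 + 3*b^2 - 11*b - 1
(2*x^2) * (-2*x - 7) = -4*x^3 - 14*x^2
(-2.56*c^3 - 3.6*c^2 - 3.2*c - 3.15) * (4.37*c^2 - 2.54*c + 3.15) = -11.1872*c^5 - 9.2296*c^4 - 12.904*c^3 - 16.9775*c^2 - 2.079*c - 9.9225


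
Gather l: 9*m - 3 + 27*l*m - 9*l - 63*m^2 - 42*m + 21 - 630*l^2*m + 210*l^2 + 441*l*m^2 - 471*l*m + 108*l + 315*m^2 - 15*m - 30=l^2*(210 - 630*m) + l*(441*m^2 - 444*m + 99) + 252*m^2 - 48*m - 12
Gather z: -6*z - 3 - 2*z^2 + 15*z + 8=-2*z^2 + 9*z + 5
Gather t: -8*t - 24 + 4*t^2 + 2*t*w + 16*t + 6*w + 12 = 4*t^2 + t*(2*w + 8) + 6*w - 12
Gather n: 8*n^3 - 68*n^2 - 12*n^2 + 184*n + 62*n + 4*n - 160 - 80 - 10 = 8*n^3 - 80*n^2 + 250*n - 250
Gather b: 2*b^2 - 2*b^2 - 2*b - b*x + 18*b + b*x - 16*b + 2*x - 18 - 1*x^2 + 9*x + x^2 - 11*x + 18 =0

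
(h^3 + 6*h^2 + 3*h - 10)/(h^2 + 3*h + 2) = (h^2 + 4*h - 5)/(h + 1)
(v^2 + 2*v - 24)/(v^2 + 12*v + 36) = (v - 4)/(v + 6)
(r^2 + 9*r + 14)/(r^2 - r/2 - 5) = 2*(r + 7)/(2*r - 5)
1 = 1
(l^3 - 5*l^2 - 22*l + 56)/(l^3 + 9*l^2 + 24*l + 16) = (l^2 - 9*l + 14)/(l^2 + 5*l + 4)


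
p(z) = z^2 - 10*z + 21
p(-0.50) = 26.25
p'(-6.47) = -22.94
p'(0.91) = -8.18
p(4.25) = -3.44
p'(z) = 2*z - 10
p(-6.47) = 127.56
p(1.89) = 5.67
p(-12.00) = 285.00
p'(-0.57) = -11.14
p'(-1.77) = -13.54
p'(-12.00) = -34.00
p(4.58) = -3.82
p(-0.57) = 27.02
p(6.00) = -3.00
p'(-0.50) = -11.00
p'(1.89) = -6.22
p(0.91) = 12.73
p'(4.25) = -1.50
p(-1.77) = 41.83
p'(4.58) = -0.84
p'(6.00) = 2.00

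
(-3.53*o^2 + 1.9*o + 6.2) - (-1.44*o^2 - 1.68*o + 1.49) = -2.09*o^2 + 3.58*o + 4.71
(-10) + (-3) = -13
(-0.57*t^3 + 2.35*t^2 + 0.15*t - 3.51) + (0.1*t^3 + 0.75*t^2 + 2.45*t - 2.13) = -0.47*t^3 + 3.1*t^2 + 2.6*t - 5.64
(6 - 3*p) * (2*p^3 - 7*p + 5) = -6*p^4 + 12*p^3 + 21*p^2 - 57*p + 30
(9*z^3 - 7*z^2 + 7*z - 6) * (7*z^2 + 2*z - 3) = 63*z^5 - 31*z^4 + 8*z^3 - 7*z^2 - 33*z + 18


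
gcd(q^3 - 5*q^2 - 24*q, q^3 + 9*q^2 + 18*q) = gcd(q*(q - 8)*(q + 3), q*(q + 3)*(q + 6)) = q^2 + 3*q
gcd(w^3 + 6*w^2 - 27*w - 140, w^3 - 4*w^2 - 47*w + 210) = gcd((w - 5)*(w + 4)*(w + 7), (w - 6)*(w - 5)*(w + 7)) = w^2 + 2*w - 35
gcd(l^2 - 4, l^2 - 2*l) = l - 2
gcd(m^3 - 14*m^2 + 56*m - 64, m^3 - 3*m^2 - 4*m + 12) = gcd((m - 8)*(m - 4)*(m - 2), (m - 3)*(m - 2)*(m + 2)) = m - 2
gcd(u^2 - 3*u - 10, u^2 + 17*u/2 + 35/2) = 1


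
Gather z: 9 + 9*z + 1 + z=10*z + 10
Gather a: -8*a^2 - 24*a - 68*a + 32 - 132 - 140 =-8*a^2 - 92*a - 240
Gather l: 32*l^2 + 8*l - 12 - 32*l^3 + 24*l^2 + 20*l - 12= -32*l^3 + 56*l^2 + 28*l - 24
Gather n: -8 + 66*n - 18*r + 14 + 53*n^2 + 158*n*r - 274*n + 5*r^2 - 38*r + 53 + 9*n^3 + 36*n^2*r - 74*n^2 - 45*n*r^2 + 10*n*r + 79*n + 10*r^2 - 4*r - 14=9*n^3 + n^2*(36*r - 21) + n*(-45*r^2 + 168*r - 129) + 15*r^2 - 60*r + 45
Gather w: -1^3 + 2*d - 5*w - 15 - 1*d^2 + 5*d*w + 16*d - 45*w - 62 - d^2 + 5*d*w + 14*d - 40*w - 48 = -2*d^2 + 32*d + w*(10*d - 90) - 126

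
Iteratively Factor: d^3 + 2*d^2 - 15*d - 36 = (d - 4)*(d^2 + 6*d + 9) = (d - 4)*(d + 3)*(d + 3)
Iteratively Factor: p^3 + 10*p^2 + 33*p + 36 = (p + 3)*(p^2 + 7*p + 12) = (p + 3)^2*(p + 4)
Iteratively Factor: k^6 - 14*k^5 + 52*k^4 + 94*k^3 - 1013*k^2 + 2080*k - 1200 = (k - 4)*(k^5 - 10*k^4 + 12*k^3 + 142*k^2 - 445*k + 300) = (k - 4)*(k + 4)*(k^4 - 14*k^3 + 68*k^2 - 130*k + 75) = (k - 5)*(k - 4)*(k + 4)*(k^3 - 9*k^2 + 23*k - 15) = (k - 5)*(k - 4)*(k - 3)*(k + 4)*(k^2 - 6*k + 5) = (k - 5)^2*(k - 4)*(k - 3)*(k + 4)*(k - 1)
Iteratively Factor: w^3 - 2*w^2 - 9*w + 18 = (w - 3)*(w^2 + w - 6) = (w - 3)*(w - 2)*(w + 3)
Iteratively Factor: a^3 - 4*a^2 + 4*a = (a - 2)*(a^2 - 2*a) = (a - 2)^2*(a)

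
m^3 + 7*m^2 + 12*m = m*(m + 3)*(m + 4)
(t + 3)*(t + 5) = t^2 + 8*t + 15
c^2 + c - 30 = (c - 5)*(c + 6)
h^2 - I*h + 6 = (h - 3*I)*(h + 2*I)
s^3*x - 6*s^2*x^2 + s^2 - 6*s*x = s*(s - 6*x)*(s*x + 1)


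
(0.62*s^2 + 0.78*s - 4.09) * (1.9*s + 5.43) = 1.178*s^3 + 4.8486*s^2 - 3.5356*s - 22.2087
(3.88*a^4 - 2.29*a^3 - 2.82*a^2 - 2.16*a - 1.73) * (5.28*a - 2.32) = 20.4864*a^5 - 21.0928*a^4 - 9.5768*a^3 - 4.8624*a^2 - 4.1232*a + 4.0136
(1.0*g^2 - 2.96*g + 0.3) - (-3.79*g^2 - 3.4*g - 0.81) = 4.79*g^2 + 0.44*g + 1.11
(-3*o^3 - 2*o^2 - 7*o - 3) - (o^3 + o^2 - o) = -4*o^3 - 3*o^2 - 6*o - 3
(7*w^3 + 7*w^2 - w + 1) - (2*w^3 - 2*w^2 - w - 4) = 5*w^3 + 9*w^2 + 5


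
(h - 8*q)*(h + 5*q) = h^2 - 3*h*q - 40*q^2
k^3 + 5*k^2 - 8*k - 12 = (k - 2)*(k + 1)*(k + 6)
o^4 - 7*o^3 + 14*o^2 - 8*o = o*(o - 4)*(o - 2)*(o - 1)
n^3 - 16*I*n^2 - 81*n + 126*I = (n - 7*I)*(n - 6*I)*(n - 3*I)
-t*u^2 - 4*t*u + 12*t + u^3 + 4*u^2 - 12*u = (-t + u)*(u - 2)*(u + 6)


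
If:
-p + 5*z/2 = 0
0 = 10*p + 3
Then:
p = -3/10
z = -3/25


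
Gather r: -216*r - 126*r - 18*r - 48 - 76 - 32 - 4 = -360*r - 160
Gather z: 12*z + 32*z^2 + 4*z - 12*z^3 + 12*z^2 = -12*z^3 + 44*z^2 + 16*z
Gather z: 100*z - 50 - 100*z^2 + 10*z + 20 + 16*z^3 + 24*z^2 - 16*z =16*z^3 - 76*z^2 + 94*z - 30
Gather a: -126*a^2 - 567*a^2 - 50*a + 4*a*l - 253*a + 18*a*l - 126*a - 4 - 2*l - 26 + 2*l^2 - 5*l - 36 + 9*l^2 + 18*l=-693*a^2 + a*(22*l - 429) + 11*l^2 + 11*l - 66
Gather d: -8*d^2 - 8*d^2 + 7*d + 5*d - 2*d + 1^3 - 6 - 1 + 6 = -16*d^2 + 10*d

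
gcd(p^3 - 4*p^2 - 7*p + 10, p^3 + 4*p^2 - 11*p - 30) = p + 2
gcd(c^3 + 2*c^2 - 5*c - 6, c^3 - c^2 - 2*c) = c^2 - c - 2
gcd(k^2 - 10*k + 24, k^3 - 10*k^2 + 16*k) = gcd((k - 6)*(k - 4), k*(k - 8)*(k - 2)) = 1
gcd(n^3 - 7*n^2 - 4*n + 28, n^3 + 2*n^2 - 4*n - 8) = n^2 - 4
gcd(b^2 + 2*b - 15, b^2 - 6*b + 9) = b - 3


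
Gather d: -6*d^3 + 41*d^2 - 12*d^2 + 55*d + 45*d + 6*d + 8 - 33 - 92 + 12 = -6*d^3 + 29*d^2 + 106*d - 105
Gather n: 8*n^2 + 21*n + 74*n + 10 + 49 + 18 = 8*n^2 + 95*n + 77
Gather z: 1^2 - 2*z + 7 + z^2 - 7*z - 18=z^2 - 9*z - 10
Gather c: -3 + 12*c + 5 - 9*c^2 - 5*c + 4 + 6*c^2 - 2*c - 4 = -3*c^2 + 5*c + 2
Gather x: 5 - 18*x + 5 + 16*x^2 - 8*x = 16*x^2 - 26*x + 10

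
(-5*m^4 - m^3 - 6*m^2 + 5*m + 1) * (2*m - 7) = -10*m^5 + 33*m^4 - 5*m^3 + 52*m^2 - 33*m - 7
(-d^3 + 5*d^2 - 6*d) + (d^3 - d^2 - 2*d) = 4*d^2 - 8*d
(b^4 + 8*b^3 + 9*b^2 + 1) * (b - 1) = b^5 + 7*b^4 + b^3 - 9*b^2 + b - 1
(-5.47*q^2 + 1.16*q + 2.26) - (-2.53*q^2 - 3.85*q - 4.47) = -2.94*q^2 + 5.01*q + 6.73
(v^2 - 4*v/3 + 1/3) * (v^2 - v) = v^4 - 7*v^3/3 + 5*v^2/3 - v/3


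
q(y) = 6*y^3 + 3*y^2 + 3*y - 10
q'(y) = 18*y^2 + 6*y + 3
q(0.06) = -9.81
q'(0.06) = 3.42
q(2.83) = 158.51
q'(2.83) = 164.14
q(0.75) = -3.53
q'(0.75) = 17.62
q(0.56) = -6.33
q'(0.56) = 12.00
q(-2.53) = -95.55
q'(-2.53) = 103.04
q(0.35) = -8.33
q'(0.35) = 7.30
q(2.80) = 153.63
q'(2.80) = 160.92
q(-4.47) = -499.36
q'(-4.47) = 335.84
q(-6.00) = -1216.00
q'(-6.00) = 615.00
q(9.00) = 4634.00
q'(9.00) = 1515.00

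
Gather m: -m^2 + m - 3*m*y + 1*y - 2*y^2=-m^2 + m*(1 - 3*y) - 2*y^2 + y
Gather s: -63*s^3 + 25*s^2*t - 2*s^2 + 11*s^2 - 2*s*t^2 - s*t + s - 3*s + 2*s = -63*s^3 + s^2*(25*t + 9) + s*(-2*t^2 - t)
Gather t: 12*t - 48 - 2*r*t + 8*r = 8*r + t*(12 - 2*r) - 48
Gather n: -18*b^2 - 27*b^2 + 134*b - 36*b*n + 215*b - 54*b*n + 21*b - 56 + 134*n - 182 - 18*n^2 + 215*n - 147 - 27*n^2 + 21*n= -45*b^2 + 370*b - 45*n^2 + n*(370 - 90*b) - 385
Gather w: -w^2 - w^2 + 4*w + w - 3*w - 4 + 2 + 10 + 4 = -2*w^2 + 2*w + 12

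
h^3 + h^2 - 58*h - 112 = (h - 8)*(h + 2)*(h + 7)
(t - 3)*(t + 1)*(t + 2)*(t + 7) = t^4 + 7*t^3 - 7*t^2 - 55*t - 42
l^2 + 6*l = l*(l + 6)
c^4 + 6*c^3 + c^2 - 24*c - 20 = (c - 2)*(c + 1)*(c + 2)*(c + 5)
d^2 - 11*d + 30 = (d - 6)*(d - 5)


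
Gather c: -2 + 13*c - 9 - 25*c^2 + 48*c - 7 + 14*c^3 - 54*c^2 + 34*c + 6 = 14*c^3 - 79*c^2 + 95*c - 12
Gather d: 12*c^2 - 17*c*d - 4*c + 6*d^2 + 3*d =12*c^2 - 4*c + 6*d^2 + d*(3 - 17*c)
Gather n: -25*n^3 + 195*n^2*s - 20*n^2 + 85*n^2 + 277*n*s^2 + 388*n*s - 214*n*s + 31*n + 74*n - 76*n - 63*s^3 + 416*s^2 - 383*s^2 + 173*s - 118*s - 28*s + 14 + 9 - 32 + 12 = -25*n^3 + n^2*(195*s + 65) + n*(277*s^2 + 174*s + 29) - 63*s^3 + 33*s^2 + 27*s + 3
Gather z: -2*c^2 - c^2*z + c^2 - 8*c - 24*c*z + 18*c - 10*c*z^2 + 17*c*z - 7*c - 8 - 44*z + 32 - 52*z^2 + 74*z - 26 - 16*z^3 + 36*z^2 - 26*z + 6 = -c^2 + 3*c - 16*z^3 + z^2*(-10*c - 16) + z*(-c^2 - 7*c + 4) + 4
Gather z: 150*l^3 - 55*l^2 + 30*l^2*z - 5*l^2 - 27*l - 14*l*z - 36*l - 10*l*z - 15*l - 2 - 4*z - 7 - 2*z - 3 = 150*l^3 - 60*l^2 - 78*l + z*(30*l^2 - 24*l - 6) - 12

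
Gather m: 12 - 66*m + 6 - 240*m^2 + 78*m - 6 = -240*m^2 + 12*m + 12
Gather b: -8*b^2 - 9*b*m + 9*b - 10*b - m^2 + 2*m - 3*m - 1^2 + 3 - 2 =-8*b^2 + b*(-9*m - 1) - m^2 - m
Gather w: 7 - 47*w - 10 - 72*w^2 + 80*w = -72*w^2 + 33*w - 3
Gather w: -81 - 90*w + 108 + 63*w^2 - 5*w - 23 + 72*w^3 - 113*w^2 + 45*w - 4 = 72*w^3 - 50*w^2 - 50*w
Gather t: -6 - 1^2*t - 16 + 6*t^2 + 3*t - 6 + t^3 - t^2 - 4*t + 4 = t^3 + 5*t^2 - 2*t - 24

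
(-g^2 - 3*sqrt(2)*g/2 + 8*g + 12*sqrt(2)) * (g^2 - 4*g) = -g^4 - 3*sqrt(2)*g^3/2 + 12*g^3 - 32*g^2 + 18*sqrt(2)*g^2 - 48*sqrt(2)*g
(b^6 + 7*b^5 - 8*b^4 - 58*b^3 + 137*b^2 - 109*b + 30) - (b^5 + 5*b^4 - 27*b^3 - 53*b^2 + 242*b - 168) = b^6 + 6*b^5 - 13*b^4 - 31*b^3 + 190*b^2 - 351*b + 198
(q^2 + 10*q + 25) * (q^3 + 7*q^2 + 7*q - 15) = q^5 + 17*q^4 + 102*q^3 + 230*q^2 + 25*q - 375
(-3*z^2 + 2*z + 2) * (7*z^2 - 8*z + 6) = -21*z^4 + 38*z^3 - 20*z^2 - 4*z + 12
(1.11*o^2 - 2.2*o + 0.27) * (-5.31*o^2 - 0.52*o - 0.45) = -5.8941*o^4 + 11.1048*o^3 - 0.7892*o^2 + 0.8496*o - 0.1215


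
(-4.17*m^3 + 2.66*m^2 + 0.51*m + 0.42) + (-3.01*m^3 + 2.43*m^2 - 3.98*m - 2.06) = -7.18*m^3 + 5.09*m^2 - 3.47*m - 1.64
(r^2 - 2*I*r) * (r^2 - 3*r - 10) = r^4 - 3*r^3 - 2*I*r^3 - 10*r^2 + 6*I*r^2 + 20*I*r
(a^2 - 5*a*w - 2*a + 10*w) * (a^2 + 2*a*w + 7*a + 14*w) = a^4 - 3*a^3*w + 5*a^3 - 10*a^2*w^2 - 15*a^2*w - 14*a^2 - 50*a*w^2 + 42*a*w + 140*w^2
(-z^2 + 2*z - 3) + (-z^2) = -2*z^2 + 2*z - 3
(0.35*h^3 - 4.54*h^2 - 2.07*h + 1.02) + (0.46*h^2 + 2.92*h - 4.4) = 0.35*h^3 - 4.08*h^2 + 0.85*h - 3.38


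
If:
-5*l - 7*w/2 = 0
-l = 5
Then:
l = -5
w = 50/7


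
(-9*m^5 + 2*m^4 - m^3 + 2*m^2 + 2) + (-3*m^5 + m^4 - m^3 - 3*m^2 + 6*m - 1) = -12*m^5 + 3*m^4 - 2*m^3 - m^2 + 6*m + 1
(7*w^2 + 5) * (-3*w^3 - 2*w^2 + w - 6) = -21*w^5 - 14*w^4 - 8*w^3 - 52*w^2 + 5*w - 30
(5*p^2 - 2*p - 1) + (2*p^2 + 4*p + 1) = 7*p^2 + 2*p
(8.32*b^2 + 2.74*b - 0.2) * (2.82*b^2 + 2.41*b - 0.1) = 23.4624*b^4 + 27.778*b^3 + 5.2074*b^2 - 0.756*b + 0.02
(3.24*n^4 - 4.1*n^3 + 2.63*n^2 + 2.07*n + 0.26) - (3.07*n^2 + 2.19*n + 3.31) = 3.24*n^4 - 4.1*n^3 - 0.44*n^2 - 0.12*n - 3.05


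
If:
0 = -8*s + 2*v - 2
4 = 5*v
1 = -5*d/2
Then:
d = -2/5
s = -1/20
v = 4/5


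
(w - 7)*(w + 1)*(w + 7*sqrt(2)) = w^3 - 6*w^2 + 7*sqrt(2)*w^2 - 42*sqrt(2)*w - 7*w - 49*sqrt(2)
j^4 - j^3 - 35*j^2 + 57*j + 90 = (j - 5)*(j - 3)*(j + 1)*(j + 6)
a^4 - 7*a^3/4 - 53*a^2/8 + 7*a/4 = a*(a - 7/2)*(a - 1/4)*(a + 2)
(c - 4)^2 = c^2 - 8*c + 16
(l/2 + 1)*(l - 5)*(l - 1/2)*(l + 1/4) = l^4/2 - 13*l^3/8 - 75*l^2/16 + 23*l/16 + 5/8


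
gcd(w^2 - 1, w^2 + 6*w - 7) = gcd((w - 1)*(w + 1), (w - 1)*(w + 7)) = w - 1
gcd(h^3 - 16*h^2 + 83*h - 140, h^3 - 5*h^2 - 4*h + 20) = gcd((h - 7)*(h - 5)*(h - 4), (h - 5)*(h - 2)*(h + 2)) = h - 5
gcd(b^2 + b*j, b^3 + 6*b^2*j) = b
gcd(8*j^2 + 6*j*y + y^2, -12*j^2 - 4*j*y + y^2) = 2*j + y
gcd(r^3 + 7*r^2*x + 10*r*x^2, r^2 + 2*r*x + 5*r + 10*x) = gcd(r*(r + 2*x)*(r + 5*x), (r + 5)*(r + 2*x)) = r + 2*x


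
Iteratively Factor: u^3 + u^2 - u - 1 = (u + 1)*(u^2 - 1) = (u - 1)*(u + 1)*(u + 1)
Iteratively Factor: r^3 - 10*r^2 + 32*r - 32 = (r - 2)*(r^2 - 8*r + 16) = (r - 4)*(r - 2)*(r - 4)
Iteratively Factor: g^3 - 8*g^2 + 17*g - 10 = (g - 5)*(g^2 - 3*g + 2) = (g - 5)*(g - 1)*(g - 2)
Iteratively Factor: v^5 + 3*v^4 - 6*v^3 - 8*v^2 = (v + 4)*(v^4 - v^3 - 2*v^2) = (v + 1)*(v + 4)*(v^3 - 2*v^2) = v*(v + 1)*(v + 4)*(v^2 - 2*v) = v*(v - 2)*(v + 1)*(v + 4)*(v)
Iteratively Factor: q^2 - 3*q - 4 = (q + 1)*(q - 4)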